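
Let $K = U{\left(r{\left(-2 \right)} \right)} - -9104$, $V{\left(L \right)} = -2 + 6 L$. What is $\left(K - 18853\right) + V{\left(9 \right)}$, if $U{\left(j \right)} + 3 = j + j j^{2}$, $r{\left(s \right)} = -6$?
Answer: $-9922$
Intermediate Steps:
$U{\left(j \right)} = -3 + j + j^{3}$ ($U{\left(j \right)} = -3 + \left(j + j j^{2}\right) = -3 + \left(j + j^{3}\right) = -3 + j + j^{3}$)
$K = 8879$ ($K = \left(-3 - 6 + \left(-6\right)^{3}\right) - -9104 = \left(-3 - 6 - 216\right) + 9104 = -225 + 9104 = 8879$)
$\left(K - 18853\right) + V{\left(9 \right)} = \left(8879 - 18853\right) + \left(-2 + 6 \cdot 9\right) = -9974 + \left(-2 + 54\right) = -9974 + 52 = -9922$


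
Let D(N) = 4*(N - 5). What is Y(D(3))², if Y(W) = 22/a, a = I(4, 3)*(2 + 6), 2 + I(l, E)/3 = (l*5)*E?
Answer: 121/484416 ≈ 0.00024979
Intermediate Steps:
I(l, E) = -6 + 15*E*l (I(l, E) = -6 + 3*((l*5)*E) = -6 + 3*((5*l)*E) = -6 + 3*(5*E*l) = -6 + 15*E*l)
D(N) = -20 + 4*N (D(N) = 4*(-5 + N) = -20 + 4*N)
a = 1392 (a = (-6 + 15*3*4)*(2 + 6) = (-6 + 180)*8 = 174*8 = 1392)
Y(W) = 11/696 (Y(W) = 22/1392 = 22*(1/1392) = 11/696)
Y(D(3))² = (11/696)² = 121/484416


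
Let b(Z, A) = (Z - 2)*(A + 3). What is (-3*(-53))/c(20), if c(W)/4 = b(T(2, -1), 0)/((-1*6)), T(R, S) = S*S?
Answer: 159/2 ≈ 79.500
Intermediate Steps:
T(R, S) = S²
b(Z, A) = (-2 + Z)*(3 + A)
c(W) = 2 (c(W) = 4*((-6 - 2*0 + 3*(-1)² + 0*(-1)²)/((-1*6))) = 4*((-6 + 0 + 3*1 + 0*1)/(-6)) = 4*((-6 + 0 + 3 + 0)*(-⅙)) = 4*(-3*(-⅙)) = 4*(½) = 2)
(-3*(-53))/c(20) = -3*(-53)/2 = 159*(½) = 159/2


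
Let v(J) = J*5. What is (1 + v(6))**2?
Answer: 961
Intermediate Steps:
v(J) = 5*J
(1 + v(6))**2 = (1 + 5*6)**2 = (1 + 30)**2 = 31**2 = 961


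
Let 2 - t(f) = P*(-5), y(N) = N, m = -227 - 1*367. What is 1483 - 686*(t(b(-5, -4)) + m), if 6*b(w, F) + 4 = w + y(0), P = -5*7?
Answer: 527645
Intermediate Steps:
m = -594 (m = -227 - 367 = -594)
P = -35
b(w, F) = -2/3 + w/6 (b(w, F) = -2/3 + (w + 0)/6 = -2/3 + w/6)
t(f) = -173 (t(f) = 2 - (-35)*(-5) = 2 - 1*175 = 2 - 175 = -173)
1483 - 686*(t(b(-5, -4)) + m) = 1483 - 686*(-173 - 594) = 1483 - 686*(-767) = 1483 + 526162 = 527645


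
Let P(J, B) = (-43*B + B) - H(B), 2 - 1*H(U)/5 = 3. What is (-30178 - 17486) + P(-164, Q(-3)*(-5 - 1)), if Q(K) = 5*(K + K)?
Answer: -55219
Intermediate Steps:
Q(K) = 10*K (Q(K) = 5*(2*K) = 10*K)
H(U) = -5 (H(U) = 10 - 5*3 = 10 - 15 = -5)
P(J, B) = 5 - 42*B (P(J, B) = (-43*B + B) - 1*(-5) = -42*B + 5 = 5 - 42*B)
(-30178 - 17486) + P(-164, Q(-3)*(-5 - 1)) = (-30178 - 17486) + (5 - 42*10*(-3)*(-5 - 1)) = -47664 + (5 - (-1260)*(-6)) = -47664 + (5 - 42*180) = -47664 + (5 - 7560) = -47664 - 7555 = -55219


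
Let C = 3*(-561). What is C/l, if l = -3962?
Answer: 1683/3962 ≈ 0.42479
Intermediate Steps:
C = -1683
C/l = -1683/(-3962) = -1683*(-1/3962) = 1683/3962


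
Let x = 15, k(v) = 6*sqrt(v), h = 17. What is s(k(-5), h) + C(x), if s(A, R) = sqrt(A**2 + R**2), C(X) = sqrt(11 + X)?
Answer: sqrt(26) + sqrt(109) ≈ 15.539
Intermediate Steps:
s(k(-5), h) + C(x) = sqrt((6*sqrt(-5))**2 + 17**2) + sqrt(11 + 15) = sqrt((6*(I*sqrt(5)))**2 + 289) + sqrt(26) = sqrt((6*I*sqrt(5))**2 + 289) + sqrt(26) = sqrt(-180 + 289) + sqrt(26) = sqrt(109) + sqrt(26) = sqrt(26) + sqrt(109)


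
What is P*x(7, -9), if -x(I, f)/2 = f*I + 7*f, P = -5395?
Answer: -1359540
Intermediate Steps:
x(I, f) = -14*f - 2*I*f (x(I, f) = -2*(f*I + 7*f) = -2*(I*f + 7*f) = -2*(7*f + I*f) = -14*f - 2*I*f)
P*x(7, -9) = -(-10790)*(-9)*(7 + 7) = -(-10790)*(-9)*14 = -5395*252 = -1359540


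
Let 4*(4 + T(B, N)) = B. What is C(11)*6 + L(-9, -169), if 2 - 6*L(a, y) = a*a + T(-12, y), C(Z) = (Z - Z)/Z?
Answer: -12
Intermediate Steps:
T(B, N) = -4 + B/4
C(Z) = 0 (C(Z) = 0/Z = 0)
L(a, y) = 3/2 - a²/6 (L(a, y) = ⅓ - (a*a + (-4 + (¼)*(-12)))/6 = ⅓ - (a² + (-4 - 3))/6 = ⅓ - (a² - 7)/6 = ⅓ - (-7 + a²)/6 = ⅓ + (7/6 - a²/6) = 3/2 - a²/6)
C(11)*6 + L(-9, -169) = 0*6 + (3/2 - ⅙*(-9)²) = 0 + (3/2 - ⅙*81) = 0 + (3/2 - 27/2) = 0 - 12 = -12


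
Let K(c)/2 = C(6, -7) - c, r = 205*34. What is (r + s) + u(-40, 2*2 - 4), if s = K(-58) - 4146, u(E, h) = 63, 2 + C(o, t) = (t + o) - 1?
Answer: 2995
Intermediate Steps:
C(o, t) = -3 + o + t (C(o, t) = -2 + ((t + o) - 1) = -2 + ((o + t) - 1) = -2 + (-1 + o + t) = -3 + o + t)
r = 6970
K(c) = -8 - 2*c (K(c) = 2*((-3 + 6 - 7) - c) = 2*(-4 - c) = -8 - 2*c)
s = -4038 (s = (-8 - 2*(-58)) - 4146 = (-8 + 116) - 4146 = 108 - 4146 = -4038)
(r + s) + u(-40, 2*2 - 4) = (6970 - 4038) + 63 = 2932 + 63 = 2995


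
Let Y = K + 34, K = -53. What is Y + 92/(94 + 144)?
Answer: -2215/119 ≈ -18.613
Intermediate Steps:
Y = -19 (Y = -53 + 34 = -19)
Y + 92/(94 + 144) = -19 + 92/(94 + 144) = -19 + 92/238 = -19 + (1/238)*92 = -19 + 46/119 = -2215/119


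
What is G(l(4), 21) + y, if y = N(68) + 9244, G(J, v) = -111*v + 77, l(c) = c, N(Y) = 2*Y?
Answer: 7126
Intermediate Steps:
G(J, v) = 77 - 111*v
y = 9380 (y = 2*68 + 9244 = 136 + 9244 = 9380)
G(l(4), 21) + y = (77 - 111*21) + 9380 = (77 - 2331) + 9380 = -2254 + 9380 = 7126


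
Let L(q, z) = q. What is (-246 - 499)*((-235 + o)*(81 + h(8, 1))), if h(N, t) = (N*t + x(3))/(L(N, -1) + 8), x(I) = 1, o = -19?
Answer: 123472575/8 ≈ 1.5434e+7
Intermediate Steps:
h(N, t) = (1 + N*t)/(8 + N) (h(N, t) = (N*t + 1)/(N + 8) = (1 + N*t)/(8 + N))
(-246 - 499)*((-235 + o)*(81 + h(8, 1))) = (-246 - 499)*((-235 - 19)*(81 + (1 + 8*1)/(8 + 8))) = -(-189230)*(81 + (1 + 8)/16) = -(-189230)*(81 + (1/16)*9) = -(-189230)*(81 + 9/16) = -(-189230)*1305/16 = -745*(-165735/8) = 123472575/8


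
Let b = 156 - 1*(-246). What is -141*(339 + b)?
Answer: -104481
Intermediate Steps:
b = 402 (b = 156 + 246 = 402)
-141*(339 + b) = -141*(339 + 402) = -141*741 = -104481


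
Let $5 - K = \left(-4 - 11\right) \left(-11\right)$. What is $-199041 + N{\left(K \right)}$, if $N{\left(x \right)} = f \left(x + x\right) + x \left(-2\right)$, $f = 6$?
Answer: $-200641$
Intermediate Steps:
$K = -160$ ($K = 5 - \left(-4 - 11\right) \left(-11\right) = 5 - \left(-15\right) \left(-11\right) = 5 - 165 = -160$)
$N{\left(x \right)} = 10 x$ ($N{\left(x \right)} = 6 \left(x + x\right) + x \left(-2\right) = 6 \cdot 2 x - 2 x = 12 x - 2 x = 10 x$)
$-199041 + N{\left(K \right)} = -199041 + 10 \left(-160\right) = -199041 - 1600 = -200641$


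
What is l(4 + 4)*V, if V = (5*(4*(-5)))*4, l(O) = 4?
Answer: -1600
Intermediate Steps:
V = -400 (V = (5*(-20))*4 = -100*4 = -400)
l(4 + 4)*V = 4*(-400) = -1600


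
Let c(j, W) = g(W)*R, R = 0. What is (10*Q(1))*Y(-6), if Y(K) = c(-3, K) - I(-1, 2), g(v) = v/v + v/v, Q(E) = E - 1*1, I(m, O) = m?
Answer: 0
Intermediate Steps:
Q(E) = -1 + E (Q(E) = E - 1 = -1 + E)
g(v) = 2 (g(v) = 1 + 1 = 2)
c(j, W) = 0 (c(j, W) = 2*0 = 0)
Y(K) = 1 (Y(K) = 0 - 1*(-1) = 0 + 1 = 1)
(10*Q(1))*Y(-6) = (10*(-1 + 1))*1 = (10*0)*1 = 0*1 = 0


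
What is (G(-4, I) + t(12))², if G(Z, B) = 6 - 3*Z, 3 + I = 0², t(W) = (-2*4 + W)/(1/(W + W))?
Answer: 12996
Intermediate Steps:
t(W) = 2*W*(-8 + W) (t(W) = (-8 + W)/(1/(2*W)) = (-8 + W)/((1/(2*W))) = (-8 + W)*(2*W) = 2*W*(-8 + W))
I = -3 (I = -3 + 0² = -3 + 0 = -3)
(G(-4, I) + t(12))² = ((6 - 3*(-4)) + 2*12*(-8 + 12))² = ((6 + 12) + 2*12*4)² = (18 + 96)² = 114² = 12996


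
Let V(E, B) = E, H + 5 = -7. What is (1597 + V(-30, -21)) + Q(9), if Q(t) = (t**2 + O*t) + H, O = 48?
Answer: 2068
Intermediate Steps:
H = -12 (H = -5 - 7 = -12)
Q(t) = -12 + t**2 + 48*t (Q(t) = (t**2 + 48*t) - 12 = -12 + t**2 + 48*t)
(1597 + V(-30, -21)) + Q(9) = (1597 - 30) + (-12 + 9**2 + 48*9) = 1567 + (-12 + 81 + 432) = 1567 + 501 = 2068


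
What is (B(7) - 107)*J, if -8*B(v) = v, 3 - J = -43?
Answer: -19849/4 ≈ -4962.3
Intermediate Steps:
J = 46 (J = 3 - 1*(-43) = 3 + 43 = 46)
B(v) = -v/8
(B(7) - 107)*J = (-⅛*7 - 107)*46 = (-7/8 - 107)*46 = -863/8*46 = -19849/4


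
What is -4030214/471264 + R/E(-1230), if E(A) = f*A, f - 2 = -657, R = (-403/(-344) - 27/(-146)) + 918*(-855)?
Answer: -39420953523247/4138181211050 ≈ -9.5262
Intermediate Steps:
R = -19710123617/25112 (R = (-403*(-1/344) - 27*(-1/146)) - 784890 = (403/344 + 27/146) - 784890 = 34063/25112 - 784890 = -19710123617/25112 ≈ -7.8489e+5)
f = -655 (f = 2 - 657 = -655)
E(A) = -655*A
-4030214/471264 + R/E(-1230) = -4030214/471264 - 19710123617/(25112*((-655*(-1230)))) = -4030214*1/471264 - 19710123617/25112/805650 = -2015107/235632 - 19710123617/25112*1/805650 = -2015107/235632 - 19710123617/20231482800 = -39420953523247/4138181211050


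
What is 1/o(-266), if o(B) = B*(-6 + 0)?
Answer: 1/1596 ≈ 0.00062657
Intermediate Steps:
o(B) = -6*B (o(B) = B*(-6) = -6*B)
1/o(-266) = 1/(-6*(-266)) = 1/1596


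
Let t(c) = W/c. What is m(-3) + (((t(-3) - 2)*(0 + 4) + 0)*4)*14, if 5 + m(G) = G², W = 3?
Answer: -668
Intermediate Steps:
t(c) = 3/c
m(G) = -5 + G²
m(-3) + (((t(-3) - 2)*(0 + 4) + 0)*4)*14 = (-5 + (-3)²) + (((3/(-3) - 2)*(0 + 4) + 0)*4)*14 = (-5 + 9) + (((3*(-⅓) - 2)*4 + 0)*4)*14 = 4 + (((-1 - 2)*4 + 0)*4)*14 = 4 + ((-3*4 + 0)*4)*14 = 4 + ((-12 + 0)*4)*14 = 4 - 12*4*14 = 4 - 48*14 = 4 - 672 = -668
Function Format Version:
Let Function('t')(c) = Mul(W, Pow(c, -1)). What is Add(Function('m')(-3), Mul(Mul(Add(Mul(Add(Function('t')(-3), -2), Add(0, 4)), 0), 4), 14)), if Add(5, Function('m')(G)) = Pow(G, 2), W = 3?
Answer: -668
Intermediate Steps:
Function('t')(c) = Mul(3, Pow(c, -1))
Function('m')(G) = Add(-5, Pow(G, 2))
Add(Function('m')(-3), Mul(Mul(Add(Mul(Add(Function('t')(-3), -2), Add(0, 4)), 0), 4), 14)) = Add(Add(-5, Pow(-3, 2)), Mul(Mul(Add(Mul(Add(Mul(3, Pow(-3, -1)), -2), Add(0, 4)), 0), 4), 14)) = Add(Add(-5, 9), Mul(Mul(Add(Mul(Add(Mul(3, Rational(-1, 3)), -2), 4), 0), 4), 14)) = Add(4, Mul(Mul(Add(Mul(Add(-1, -2), 4), 0), 4), 14)) = Add(4, Mul(Mul(Add(Mul(-3, 4), 0), 4), 14)) = Add(4, Mul(Mul(Add(-12, 0), 4), 14)) = Add(4, Mul(Mul(-12, 4), 14)) = Add(4, Mul(-48, 14)) = Add(4, -672) = -668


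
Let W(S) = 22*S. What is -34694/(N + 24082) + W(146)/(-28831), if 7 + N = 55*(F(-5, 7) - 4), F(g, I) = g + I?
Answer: -97930754/62812265 ≈ -1.5591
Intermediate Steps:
F(g, I) = I + g
N = -117 (N = -7 + 55*((7 - 5) - 4) = -7 + 55*(2 - 4) = -7 + 55*(-2) = -7 - 110 = -117)
-34694/(N + 24082) + W(146)/(-28831) = -34694/(-117 + 24082) + (22*146)/(-28831) = -34694/23965 + 3212*(-1/28831) = -34694*1/23965 - 292/2621 = -34694/23965 - 292/2621 = -97930754/62812265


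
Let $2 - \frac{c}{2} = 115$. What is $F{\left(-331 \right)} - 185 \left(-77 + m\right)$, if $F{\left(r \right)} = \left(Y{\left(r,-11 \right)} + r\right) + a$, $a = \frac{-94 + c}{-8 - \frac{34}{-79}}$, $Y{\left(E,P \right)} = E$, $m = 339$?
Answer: $- \frac{14677828}{299} \approx -49090.0$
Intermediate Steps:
$c = -226$ ($c = 4 - 230 = -226$)
$a = \frac{12640}{299}$ ($a = \frac{-94 - 226}{-8 - \frac{34}{-79}} = - \frac{320}{-8 - - \frac{34}{79}} = - \frac{320}{-8 + \frac{34}{79}} = - \frac{320}{- \frac{598}{79}} = \left(-320\right) \left(- \frac{79}{598}\right) = \frac{12640}{299} \approx 42.274$)
$F{\left(r \right)} = \frac{12640}{299} + 2 r$ ($F{\left(r \right)} = \left(r + r\right) + \frac{12640}{299} = 2 r + \frac{12640}{299} = \frac{12640}{299} + 2 r$)
$F{\left(-331 \right)} - 185 \left(-77 + m\right) = \left(\frac{12640}{299} + 2 \left(-331\right)\right) - 185 \left(-77 + 339\right) = \left(\frac{12640}{299} - 662\right) - 185 \cdot 262 = - \frac{185298}{299} - 48470 = - \frac{14677828}{299}$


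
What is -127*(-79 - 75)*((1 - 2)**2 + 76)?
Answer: 1505966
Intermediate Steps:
-127*(-79 - 75)*((1 - 2)**2 + 76) = -(-19558)*((-1)**2 + 76) = -(-19558)*(1 + 76) = -(-19558)*77 = -127*(-11858) = 1505966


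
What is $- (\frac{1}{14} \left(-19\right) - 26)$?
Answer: $\frac{383}{14} \approx 27.357$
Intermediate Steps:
$- (\frac{1}{14} \left(-19\right) - 26) = - (- \frac{19}{14} - 26) = \left(-1\right) \left(- \frac{383}{14}\right) = \frac{383}{14}$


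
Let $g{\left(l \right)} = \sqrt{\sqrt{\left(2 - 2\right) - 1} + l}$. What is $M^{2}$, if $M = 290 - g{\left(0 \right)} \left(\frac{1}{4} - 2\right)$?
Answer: $\frac{\left(1160 + 7 \sqrt{i}\right)^{2}}{16} \approx 84818.0 + 720.78 i$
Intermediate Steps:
$g{\left(l \right)} = \sqrt{i + l}$ ($g{\left(l \right)} = \sqrt{\sqrt{0 - 1} + l} = \sqrt{\sqrt{-1} + l} = \sqrt{i + l}$)
$M = 290 + \frac{7 \sqrt{i}}{4}$ ($M = 290 - \sqrt{i + 0} \left(\frac{1}{4} - 2\right) = 290 - \sqrt{i} \left(\frac{1}{4} - 2\right) = 290 - \sqrt{i} \left(- \frac{7}{4}\right) = 290 - - \frac{7 \sqrt{i}}{4} = 290 + \frac{7 \sqrt{i}}{4} \approx 291.24 + 1.2374 i$)
$M^{2} = \left(290 + \frac{7 \sqrt{i}}{4}\right)^{2}$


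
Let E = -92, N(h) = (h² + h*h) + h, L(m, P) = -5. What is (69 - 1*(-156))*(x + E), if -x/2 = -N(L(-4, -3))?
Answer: -450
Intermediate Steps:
N(h) = h + 2*h² (N(h) = (h² + h²) + h = 2*h² + h = h + 2*h²)
x = 90 (x = -(-2)*(-5*(1 + 2*(-5))) = -(-2)*(-5*(1 - 10)) = -(-2)*(-5*(-9)) = -(-2)*45 = -2*(-45) = 90)
(69 - 1*(-156))*(x + E) = (69 - 1*(-156))*(90 - 92) = (69 + 156)*(-2) = 225*(-2) = -450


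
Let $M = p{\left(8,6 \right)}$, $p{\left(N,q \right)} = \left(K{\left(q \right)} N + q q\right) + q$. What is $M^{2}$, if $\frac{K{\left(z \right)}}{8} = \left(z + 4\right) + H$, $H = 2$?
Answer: $656100$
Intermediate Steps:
$K{\left(z \right)} = 48 + 8 z$ ($K{\left(z \right)} = 8 \left(\left(z + 4\right) + 2\right) = 8 \left(\left(4 + z\right) + 2\right) = 8 \left(6 + z\right) = 48 + 8 z$)
$p{\left(N,q \right)} = q + q^{2} + N \left(48 + 8 q\right)$ ($p{\left(N,q \right)} = \left(\left(48 + 8 q\right) N + q q\right) + q = \left(N \left(48 + 8 q\right) + q^{2}\right) + q = \left(q^{2} + N \left(48 + 8 q\right)\right) + q = q + q^{2} + N \left(48 + 8 q\right)$)
$M = 810$ ($M = 6 + 6^{2} + 8 \cdot 8 \left(6 + 6\right) = 6 + 36 + 8 \cdot 8 \cdot 12 = 6 + 36 + 768 = 810$)
$M^{2} = 810^{2} = 656100$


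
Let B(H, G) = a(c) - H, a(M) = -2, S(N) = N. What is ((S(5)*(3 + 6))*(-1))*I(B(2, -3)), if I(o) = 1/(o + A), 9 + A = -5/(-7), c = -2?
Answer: 315/86 ≈ 3.6628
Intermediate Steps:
B(H, G) = -2 - H
A = -58/7 (A = -9 - 5/(-7) = -9 - 5*(-⅐) = -9 + 5/7 = -58/7 ≈ -8.2857)
I(o) = 1/(-58/7 + o) (I(o) = 1/(o - 58/7) = 1/(-58/7 + o))
((S(5)*(3 + 6))*(-1))*I(B(2, -3)) = ((5*(3 + 6))*(-1))*(7/(-58 + 7*(-2 - 1*2))) = ((5*9)*(-1))*(7/(-58 + 7*(-2 - 2))) = (45*(-1))*(7/(-58 + 7*(-4))) = -315/(-58 - 28) = -315/(-86) = -315*(-1)/86 = -45*(-7/86) = 315/86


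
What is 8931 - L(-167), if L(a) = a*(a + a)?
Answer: -46847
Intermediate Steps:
L(a) = 2*a² (L(a) = a*(2*a) = 2*a²)
8931 - L(-167) = 8931 - 2*(-167)² = 8931 - 2*27889 = 8931 - 1*55778 = 8931 - 55778 = -46847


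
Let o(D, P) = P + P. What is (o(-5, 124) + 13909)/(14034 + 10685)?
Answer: 14157/24719 ≈ 0.57272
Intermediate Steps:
o(D, P) = 2*P
(o(-5, 124) + 13909)/(14034 + 10685) = (2*124 + 13909)/(14034 + 10685) = (248 + 13909)/24719 = 14157*(1/24719) = 14157/24719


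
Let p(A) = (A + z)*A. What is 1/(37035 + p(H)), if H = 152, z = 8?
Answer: 1/61355 ≈ 1.6299e-5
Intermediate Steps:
p(A) = A*(8 + A) (p(A) = (A + 8)*A = (8 + A)*A = A*(8 + A))
1/(37035 + p(H)) = 1/(37035 + 152*(8 + 152)) = 1/(37035 + 152*160) = 1/(37035 + 24320) = 1/61355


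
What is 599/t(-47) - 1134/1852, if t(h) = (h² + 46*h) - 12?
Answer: 534829/32410 ≈ 16.502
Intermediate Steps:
t(h) = -12 + h² + 46*h
599/t(-47) - 1134/1852 = 599/(-12 + (-47)² + 46*(-47)) - 1134/1852 = 599/(-12 + 2209 - 2162) - 1134*1/1852 = 599/35 - 567/926 = 534829/32410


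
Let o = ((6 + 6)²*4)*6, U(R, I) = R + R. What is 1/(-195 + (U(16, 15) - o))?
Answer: -1/3619 ≈ -0.00027632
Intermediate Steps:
U(R, I) = 2*R
o = 3456 (o = (12²*4)*6 = (144*4)*6 = 576*6 = 3456)
1/(-195 + (U(16, 15) - o)) = 1/(-195 + (2*16 - 1*3456)) = 1/(-195 + (32 - 3456)) = 1/(-195 - 3424) = 1/(-3619) = -1/3619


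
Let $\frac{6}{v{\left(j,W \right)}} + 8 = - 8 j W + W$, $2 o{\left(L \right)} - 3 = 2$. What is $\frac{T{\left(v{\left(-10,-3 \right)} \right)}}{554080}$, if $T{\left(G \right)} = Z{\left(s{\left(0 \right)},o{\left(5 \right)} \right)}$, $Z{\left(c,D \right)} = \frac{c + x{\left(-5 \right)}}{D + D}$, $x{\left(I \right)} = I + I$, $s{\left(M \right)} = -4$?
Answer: $- \frac{7}{1385200} \approx -5.0534 \cdot 10^{-6}$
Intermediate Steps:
$o{\left(L \right)} = \frac{5}{2}$ ($o{\left(L \right)} = \frac{3}{2} + \frac{1}{2} \cdot 2 = \frac{3}{2} + 1 = \frac{5}{2}$)
$x{\left(I \right)} = 2 I$
$Z{\left(c,D \right)} = \frac{-10 + c}{2 D}$ ($Z{\left(c,D \right)} = \frac{c + 2 \left(-5\right)}{D + D} = \frac{c - 10}{2 D} = \left(-10 + c\right) \frac{1}{2 D} = \frac{-10 + c}{2 D}$)
$v{\left(j,W \right)} = \frac{6}{-8 + W - 8 W j}$ ($v{\left(j,W \right)} = \frac{6}{-8 + \left(- 8 j W + W\right)} = \frac{6}{-8 - \left(- W + 8 W j\right)} = \frac{6}{-8 + W - 8 W j}$)
$T{\left(G \right)} = - \frac{14}{5}$ ($T{\left(G \right)} = \frac{-10 - 4}{2 \cdot \frac{5}{2}} = \frac{1}{2} \cdot \frac{2}{5} \left(-14\right) = - \frac{14}{5}$)
$\frac{T{\left(v{\left(-10,-3 \right)} \right)}}{554080} = - \frac{14}{5 \cdot 554080} = \left(- \frac{14}{5}\right) \frac{1}{554080} = - \frac{7}{1385200}$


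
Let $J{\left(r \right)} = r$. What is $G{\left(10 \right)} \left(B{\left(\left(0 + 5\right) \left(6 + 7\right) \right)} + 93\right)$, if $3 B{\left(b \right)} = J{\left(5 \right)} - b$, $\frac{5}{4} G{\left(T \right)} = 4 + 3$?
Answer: $\frac{2044}{5} \approx 408.8$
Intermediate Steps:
$G{\left(T \right)} = \frac{28}{5}$ ($G{\left(T \right)} = \frac{4 \left(4 + 3\right)}{5} = \frac{4}{5} \cdot 7 = \frac{28}{5}$)
$B{\left(b \right)} = \frac{5}{3} - \frac{b}{3}$ ($B{\left(b \right)} = \frac{5 - b}{3} = \frac{5}{3} - \frac{b}{3}$)
$G{\left(10 \right)} \left(B{\left(\left(0 + 5\right) \left(6 + 7\right) \right)} + 93\right) = \frac{28 \left(\left(\frac{5}{3} - \frac{\left(0 + 5\right) \left(6 + 7\right)}{3}\right) + 93\right)}{5} = \frac{28 \left(\left(\frac{5}{3} - \frac{5 \cdot 13}{3}\right) + 93\right)}{5} = \frac{28 \left(\left(\frac{5}{3} - \frac{65}{3}\right) + 93\right)}{5} = \frac{28 \left(-20 + 93\right)}{5} = \frac{28}{5} \cdot 73 = \frac{2044}{5}$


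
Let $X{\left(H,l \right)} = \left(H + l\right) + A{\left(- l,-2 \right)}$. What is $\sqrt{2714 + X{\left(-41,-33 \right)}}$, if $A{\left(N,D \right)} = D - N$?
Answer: $\sqrt{2605} \approx 51.039$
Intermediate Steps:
$X{\left(H,l \right)} = -2 + H + 2 l$ ($X{\left(H,l \right)} = \left(H + l\right) - \left(2 - l\right) = \left(H + l\right) + \left(-2 + l\right) = -2 + H + 2 l$)
$\sqrt{2714 + X{\left(-41,-33 \right)}} = \sqrt{2714 - 109} = \sqrt{2605}$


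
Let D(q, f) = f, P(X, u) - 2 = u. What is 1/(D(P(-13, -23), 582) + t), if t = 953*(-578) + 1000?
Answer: -1/549252 ≈ -1.8207e-6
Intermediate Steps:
P(X, u) = 2 + u
t = -549834 (t = -550834 + 1000 = -549834)
1/(D(P(-13, -23), 582) + t) = 1/(582 - 549834) = 1/(-549252) = -1/549252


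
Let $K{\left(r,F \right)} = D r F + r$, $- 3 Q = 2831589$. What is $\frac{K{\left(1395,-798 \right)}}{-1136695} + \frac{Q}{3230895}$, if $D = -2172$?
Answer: $- \frac{520868863499914}{244836146135} \approx -2127.4$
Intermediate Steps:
$Q = -943863$ ($Q = \left(- \frac{1}{3}\right) 2831589 = -943863$)
$K{\left(r,F \right)} = r - 2172 F r$ ($K{\left(r,F \right)} = - 2172 r F + r = - 2172 F r + r = r - 2172 F r$)
$\frac{K{\left(1395,-798 \right)}}{-1136695} + \frac{Q}{3230895} = \frac{1395 \left(1 - -1733256\right)}{-1136695} - \frac{943863}{3230895} = 1395 \left(1 + 1733256\right) \left(- \frac{1}{1136695}\right) - \frac{314621}{1076965} = 1395 \cdot 1733257 \left(- \frac{1}{1136695}\right) - \frac{314621}{1076965} = 2417893515 \left(- \frac{1}{1136695}\right) - \frac{314621}{1076965} = - \frac{483578703}{227339} - \frac{314621}{1076965} = - \frac{520868863499914}{244836146135}$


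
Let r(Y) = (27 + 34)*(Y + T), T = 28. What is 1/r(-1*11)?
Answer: 1/1037 ≈ 0.00096432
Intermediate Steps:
r(Y) = 1708 + 61*Y (r(Y) = (27 + 34)*(Y + 28) = 61*(28 + Y) = 1708 + 61*Y)
1/r(-1*11) = 1/(1708 + 61*(-1*11)) = 1/(1708 + 61*(-11)) = 1/(1708 - 671) = 1/1037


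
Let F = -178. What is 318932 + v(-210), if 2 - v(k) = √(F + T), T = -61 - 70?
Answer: 318934 - I*√309 ≈ 3.1893e+5 - 17.578*I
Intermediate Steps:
T = -131
v(k) = 2 - I*√309 (v(k) = 2 - √(-178 - 131) = 2 - √(-309) = 2 - I*√309)
318932 + v(-210) = 318932 + (2 - I*√309) = 318934 - I*√309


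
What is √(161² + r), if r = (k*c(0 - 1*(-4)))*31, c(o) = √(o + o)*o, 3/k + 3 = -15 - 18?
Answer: √(233289 - 186*√2)/3 ≈ 160.91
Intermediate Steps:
k = -1/12 (k = 3/(-3 + (-15 - 18)) = 3/(-3 - 33) = 3/(-36) = 3*(-1/36) = -1/12 ≈ -0.083333)
c(o) = √2*o^(3/2) (c(o) = √(2*o)*o = (√2*√o)*o = √2*o^(3/2))
r = -62*√2/3 (r = -√2*(0 - 1*(-4))^(3/2)/12*31 = -√2*(0 + 4)^(3/2)/12*31 = -√2*4^(3/2)/12*31 = -√2*8/12*31 = -2*√2/3*31 = -62*√2/3 ≈ -29.227)
√(161² + r) = √(161² - 62*√2/3) = √(25921 - 62*√2/3)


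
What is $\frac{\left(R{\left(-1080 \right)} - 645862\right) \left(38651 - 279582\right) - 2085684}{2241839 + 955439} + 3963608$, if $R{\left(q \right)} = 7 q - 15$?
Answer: $\frac{12830187803187}{3197278} \approx 4.0128 \cdot 10^{6}$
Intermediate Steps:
$R{\left(q \right)} = -15 + 7 q$
$\frac{\left(R{\left(-1080 \right)} - 645862\right) \left(38651 - 279582\right) - 2085684}{2241839 + 955439} + 3963608 = \frac{\left(\left(-15 + 7 \left(-1080\right)\right) - 645862\right) \left(38651 - 279582\right) - 2085684}{2241839 + 955439} + 3963608 = \frac{\left(\left(-15 - 7560\right) - 645862\right) \left(-240931\right) - 2085684}{3197278} + 3963608 = \left(\left(-7575 - 645862\right) \left(-240931\right) - 2085684\right) \frac{1}{3197278} + 3963608 = \left(\left(-653437\right) \left(-240931\right) - 2085684\right) \frac{1}{3197278} + 3963608 = \left(157433229847 - 2085684\right) \frac{1}{3197278} + 3963608 = 157431144163 \cdot \frac{1}{3197278} + 3963608 = \frac{157431144163}{3197278} + 3963608 = \frac{12830187803187}{3197278}$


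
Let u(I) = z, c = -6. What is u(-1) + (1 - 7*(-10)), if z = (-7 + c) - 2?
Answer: 56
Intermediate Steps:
z = -15 (z = (-7 - 6) - 2 = -13 - 2 = -15)
u(I) = -15
u(-1) + (1 - 7*(-10)) = -15 + (1 - 7*(-10)) = -15 + (1 + 70) = -15 + 71 = 56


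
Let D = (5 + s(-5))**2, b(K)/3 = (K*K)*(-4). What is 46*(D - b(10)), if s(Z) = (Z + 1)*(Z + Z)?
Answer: 148350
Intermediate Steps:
b(K) = -12*K**2 (b(K) = 3*((K*K)*(-4)) = 3*(K**2*(-4)) = 3*(-4*K**2) = -12*K**2)
s(Z) = 2*Z*(1 + Z) (s(Z) = (1 + Z)*(2*Z) = 2*Z*(1 + Z))
D = 2025 (D = (5 + 2*(-5)*(1 - 5))**2 = (5 + 2*(-5)*(-4))**2 = (5 + 40)**2 = 45**2 = 2025)
46*(D - b(10)) = 46*(2025 - (-12)*10**2) = 46*(2025 - (-12)*100) = 46*(2025 - 1*(-1200)) = 46*(2025 + 1200) = 46*3225 = 148350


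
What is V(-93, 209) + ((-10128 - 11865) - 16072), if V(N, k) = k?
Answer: -37856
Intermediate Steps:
V(-93, 209) + ((-10128 - 11865) - 16072) = 209 + ((-10128 - 11865) - 16072) = 209 + (-21993 - 16072) = 209 - 38065 = -37856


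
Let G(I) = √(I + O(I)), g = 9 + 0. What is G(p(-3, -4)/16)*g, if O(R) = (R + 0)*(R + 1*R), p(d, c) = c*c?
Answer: 9*√3 ≈ 15.588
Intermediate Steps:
g = 9
p(d, c) = c²
O(R) = 2*R² (O(R) = R*(R + R) = R*(2*R) = 2*R²)
G(I) = √(I + 2*I²)
G(p(-3, -4)/16)*g = √(((-4)²/16)*(1 + 2*((-4)²/16)))*9 = √((16*(1/16))*(1 + 2*(16*(1/16))))*9 = √(1*(1 + 2*1))*9 = √(1*(1 + 2))*9 = √(1*3)*9 = √3*9 = 9*√3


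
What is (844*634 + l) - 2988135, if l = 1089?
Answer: -2451950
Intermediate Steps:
(844*634 + l) - 2988135 = (844*634 + 1089) - 2988135 = (535096 + 1089) - 2988135 = 536185 - 2988135 = -2451950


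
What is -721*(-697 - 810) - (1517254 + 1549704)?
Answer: -1980411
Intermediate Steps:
-721*(-697 - 810) - (1517254 + 1549704) = -721*(-1507) - 1*3066958 = 1086547 - 3066958 = -1980411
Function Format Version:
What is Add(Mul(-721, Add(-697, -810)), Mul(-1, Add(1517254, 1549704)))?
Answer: -1980411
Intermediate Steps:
Add(Mul(-721, Add(-697, -810)), Mul(-1, Add(1517254, 1549704))) = Add(Mul(-721, -1507), Mul(-1, 3066958)) = Add(1086547, -3066958) = -1980411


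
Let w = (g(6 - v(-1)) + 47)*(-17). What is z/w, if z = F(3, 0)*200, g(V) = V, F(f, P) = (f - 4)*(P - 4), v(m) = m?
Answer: -400/459 ≈ -0.87146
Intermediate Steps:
F(f, P) = (-4 + P)*(-4 + f) (F(f, P) = (-4 + f)*(-4 + P) = (-4 + P)*(-4 + f))
w = -918 (w = ((6 - 1*(-1)) + 47)*(-17) = ((6 + 1) + 47)*(-17) = (7 + 47)*(-17) = 54*(-17) = -918)
z = 800 (z = (16 - 4*0 - 4*3 + 0*3)*200 = (16 + 0 - 12 + 0)*200 = 4*200 = 800)
z/w = 800/(-918) = 800*(-1/918) = -400/459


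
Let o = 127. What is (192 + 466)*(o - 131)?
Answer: -2632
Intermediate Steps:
(192 + 466)*(o - 131) = (192 + 466)*(127 - 131) = 658*(-4) = -2632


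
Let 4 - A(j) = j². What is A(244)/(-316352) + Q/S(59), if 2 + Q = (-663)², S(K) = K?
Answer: 34765352993/4666192 ≈ 7450.5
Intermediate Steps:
Q = 439567 (Q = -2 + (-663)² = -2 + 439569 = 439567)
A(j) = 4 - j²
A(244)/(-316352) + Q/S(59) = (4 - 1*244²)/(-316352) + 439567/59 = (4 - 1*59536)*(-1/316352) + 439567*(1/59) = (4 - 59536)*(-1/316352) + 439567/59 = -59532*(-1/316352) + 439567/59 = 14883/79088 + 439567/59 = 34765352993/4666192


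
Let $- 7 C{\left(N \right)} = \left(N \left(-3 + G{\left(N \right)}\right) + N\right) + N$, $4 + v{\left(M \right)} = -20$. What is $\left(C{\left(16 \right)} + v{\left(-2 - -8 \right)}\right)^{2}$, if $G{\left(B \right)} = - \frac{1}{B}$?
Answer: $\frac{22801}{49} \approx 465.33$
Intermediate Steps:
$v{\left(M \right)} = -24$ ($v{\left(M \right)} = -4 - 20 = -24$)
$C{\left(N \right)} = - \frac{2 N}{7} - \frac{N \left(-3 - \frac{1}{N}\right)}{7}$ ($C{\left(N \right)} = - \frac{\left(N \left(-3 - \frac{1}{N}\right) + N\right) + N}{7} = - \frac{\left(N + N \left(-3 - \frac{1}{N}\right)\right) + N}{7} = - \frac{2 N + N \left(-3 - \frac{1}{N}\right)}{7} = - \frac{2 N}{7} - \frac{N \left(-3 - \frac{1}{N}\right)}{7}$)
$\left(C{\left(16 \right)} + v{\left(-2 - -8 \right)}\right)^{2} = \left(\left(\frac{1}{7} + \frac{1}{7} \cdot 16\right) - 24\right)^{2} = \left(\left(\frac{1}{7} + \frac{16}{7}\right) - 24\right)^{2} = \left(\frac{17}{7} - 24\right)^{2} = \left(- \frac{151}{7}\right)^{2} = \frac{22801}{49}$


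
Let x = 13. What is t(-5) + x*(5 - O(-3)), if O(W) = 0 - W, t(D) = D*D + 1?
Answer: 52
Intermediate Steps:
t(D) = 1 + D² (t(D) = D² + 1 = 1 + D²)
O(W) = -W
t(-5) + x*(5 - O(-3)) = (1 + (-5)²) + 13*(5 - (-1)*(-3)) = (1 + 25) + 13*(5 - 1*3) = 26 + 13*(5 - 3) = 26 + 13*2 = 26 + 26 = 52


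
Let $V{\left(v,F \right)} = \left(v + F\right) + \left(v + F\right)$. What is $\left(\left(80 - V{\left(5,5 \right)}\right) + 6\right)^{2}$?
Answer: $4356$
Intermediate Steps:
$V{\left(v,F \right)} = 2 F + 2 v$ ($V{\left(v,F \right)} = \left(F + v\right) + \left(F + v\right) = 2 F + 2 v$)
$\left(\left(80 - V{\left(5,5 \right)}\right) + 6\right)^{2} = \left(\left(80 - \left(2 \cdot 5 + 2 \cdot 5\right)\right) + 6\right)^{2} = \left(\left(80 - \left(10 + 10\right)\right) + 6\right)^{2} = \left(\left(80 - 20\right) + 6\right)^{2} = \left(60 + 6\right)^{2} = 66^{2} = 4356$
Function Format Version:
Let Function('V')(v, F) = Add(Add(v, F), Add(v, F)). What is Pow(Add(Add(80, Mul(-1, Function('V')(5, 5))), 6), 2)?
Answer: 4356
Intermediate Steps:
Function('V')(v, F) = Add(Mul(2, F), Mul(2, v)) (Function('V')(v, F) = Add(Add(F, v), Add(F, v)) = Add(Mul(2, F), Mul(2, v)))
Pow(Add(Add(80, Mul(-1, Function('V')(5, 5))), 6), 2) = Pow(Add(Add(80, Mul(-1, Add(Mul(2, 5), Mul(2, 5)))), 6), 2) = Pow(Add(Add(80, Mul(-1, Add(10, 10))), 6), 2) = Pow(Add(Add(80, Mul(-1, 20)), 6), 2) = Pow(Add(Add(80, -20), 6), 2) = Pow(Add(60, 6), 2) = Pow(66, 2) = 4356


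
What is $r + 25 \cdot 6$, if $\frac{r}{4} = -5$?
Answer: $130$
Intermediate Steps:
$r = -20$ ($r = 4 \left(-5\right) = -20$)
$r + 25 \cdot 6 = -20 + 25 \cdot 6 = -20 + 150 = 130$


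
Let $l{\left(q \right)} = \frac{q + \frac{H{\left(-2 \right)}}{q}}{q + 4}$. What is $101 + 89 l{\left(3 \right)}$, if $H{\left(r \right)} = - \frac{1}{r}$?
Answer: $\frac{5933}{42} \approx 141.26$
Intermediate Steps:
$l{\left(q \right)} = \frac{q + \frac{1}{2 q}}{4 + q}$ ($l{\left(q \right)} = \frac{q + \frac{\left(-1\right) \frac{1}{-2}}{q}}{q + 4} = \frac{q + \frac{\left(-1\right) \left(- \frac{1}{2}\right)}{q}}{4 + q} = \frac{q + \frac{1}{2 q}}{4 + q}$)
$101 + 89 l{\left(3 \right)} = 101 + 89 \frac{\frac{1}{2} + 3^{2}}{3 \left(4 + 3\right)} = 101 + 89 \frac{\frac{1}{2} + 9}{3 \cdot 7} = 101 + 89 \cdot \frac{1}{3} \cdot \frac{1}{7} \cdot \frac{19}{2} = 101 + 89 \cdot \frac{19}{42} = 101 + \frac{1691}{42} = \frac{5933}{42}$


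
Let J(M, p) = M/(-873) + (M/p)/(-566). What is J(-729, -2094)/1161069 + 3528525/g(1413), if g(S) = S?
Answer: 17444250210634511009/6985560691941468 ≈ 2497.2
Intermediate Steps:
J(M, p) = -M/873 - M/(566*p) (J(M, p) = M*(-1/873) + (M/p)*(-1/566) = -M/873 - M/(566*p))
J(-729, -2094)/1161069 + 3528525/g(1413) = (-1/873*(-729) - 1/566*(-729)/(-2094))/1161069 + 3528525/1413 = (81/97 - 1/566*(-729)*(-1/2094))*(1/1161069) + 3528525*(1/1413) = (81/97 - 243/395068)*(1/1161069) + 1176175/471 = (31976937/38321596)*(1/1161069) + 1176175/471 = 10658979/14831339048708 + 1176175/471 = 17444250210634511009/6985560691941468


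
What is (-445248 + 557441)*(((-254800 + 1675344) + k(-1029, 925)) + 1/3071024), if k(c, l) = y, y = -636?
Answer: 489225603437154049/3071024 ≈ 1.5930e+11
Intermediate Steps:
k(c, l) = -636
(-445248 + 557441)*(((-254800 + 1675344) + k(-1029, 925)) + 1/3071024) = (-445248 + 557441)*(((-254800 + 1675344) - 636) + 1/3071024) = 112193*((1420544 - 636) + 1/3071024) = 112193*(1419908 + 1/3071024) = 112193*(4360571545793/3071024) = 489225603437154049/3071024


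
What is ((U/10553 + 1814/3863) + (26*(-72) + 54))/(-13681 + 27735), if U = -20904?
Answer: -37087315756/286464361453 ≈ -0.12947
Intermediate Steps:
((U/10553 + 1814/3863) + (26*(-72) + 54))/(-13681 + 27735) = ((-20904/10553 + 1814/3863) + (26*(-72) + 54))/(-13681 + 27735) = ((-20904*1/10553 + 1814*(1/3863)) + (-1872 + 54))/14054 = ((-20904/10553 + 1814/3863) - 1818)*(1/14054) = (-61609010/40766239 - 1818)*(1/14054) = -74174631512/40766239*1/14054 = -37087315756/286464361453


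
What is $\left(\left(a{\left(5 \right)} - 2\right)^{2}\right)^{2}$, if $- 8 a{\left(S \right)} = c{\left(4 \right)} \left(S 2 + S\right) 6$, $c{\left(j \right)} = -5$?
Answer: $\frac{2217373921}{256} \approx 8.6616 \cdot 10^{6}$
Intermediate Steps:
$a{\left(S \right)} = \frac{45 S}{4}$ ($a{\left(S \right)} = - \frac{- 5 \left(S 2 + S\right) 6}{8} = - \frac{- 5 \left(2 S + S\right) 6}{8} = - \frac{- 5 \cdot 3 S 6}{8} = - \frac{- 15 S 6}{8} = - \frac{\left(-90\right) S}{8} = \frac{45 S}{4}$)
$\left(\left(a{\left(5 \right)} - 2\right)^{2}\right)^{2} = \left(\left(\frac{45}{4} \cdot 5 - 2\right)^{2}\right)^{2} = \left(\left(\frac{225}{4} - 2\right)^{2}\right)^{2} = \left(\left(\frac{217}{4}\right)^{2}\right)^{2} = \left(\frac{47089}{16}\right)^{2} = \frac{2217373921}{256}$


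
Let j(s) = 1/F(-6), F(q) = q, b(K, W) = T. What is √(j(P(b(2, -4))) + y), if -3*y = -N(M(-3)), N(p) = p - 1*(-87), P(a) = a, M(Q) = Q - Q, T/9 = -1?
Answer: √1038/6 ≈ 5.3697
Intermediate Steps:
T = -9 (T = 9*(-1) = -9)
M(Q) = 0
b(K, W) = -9
N(p) = 87 + p (N(p) = p + 87 = 87 + p)
j(s) = -⅙ (j(s) = 1/(-6) = -⅙)
y = 29 (y = -(-1)*(87 + 0)/3 = -(-1)*87/3 = -⅓*(-87) = 29)
√(j(P(b(2, -4))) + y) = √(-⅙ + 29) = √(173/6) = √1038/6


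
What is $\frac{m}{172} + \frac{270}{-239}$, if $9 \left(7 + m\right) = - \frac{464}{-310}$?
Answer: $- \frac{67062187}{57345660} \approx -1.1694$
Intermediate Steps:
$m = - \frac{9533}{1395}$ ($m = -7 + \frac{\left(-464\right) \frac{1}{-310}}{9} = -7 + \frac{\left(-464\right) \left(- \frac{1}{310}\right)}{9} = -7 + \frac{1}{9} \cdot \frac{232}{155} = -7 + \frac{232}{1395} = - \frac{9533}{1395} \approx -6.8337$)
$\frac{m}{172} + \frac{270}{-239} = - \frac{9533}{1395 \cdot 172} + \frac{270}{-239} = \left(- \frac{9533}{1395}\right) \frac{1}{172} + 270 \left(- \frac{1}{239}\right) = - \frac{9533}{239940} - \frac{270}{239} = - \frac{67062187}{57345660}$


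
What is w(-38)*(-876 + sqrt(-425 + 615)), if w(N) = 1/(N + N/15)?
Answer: 3285/152 - 15*sqrt(190)/608 ≈ 21.272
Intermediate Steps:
w(N) = 15/(16*N) (w(N) = 1/(N + N*(1/15)) = 1/(N + N/15) = 1/(16*N/15) = 15/(16*N))
w(-38)*(-876 + sqrt(-425 + 615)) = ((15/16)/(-38))*(-876 + sqrt(-425 + 615)) = ((15/16)*(-1/38))*(-876 + sqrt(190)) = -15*(-876 + sqrt(190))/608 = 3285/152 - 15*sqrt(190)/608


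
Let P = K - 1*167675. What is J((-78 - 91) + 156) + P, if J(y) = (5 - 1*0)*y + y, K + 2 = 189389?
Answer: 21634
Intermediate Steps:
K = 189387 (K = -2 + 189389 = 189387)
P = 21712 (P = 189387 - 1*167675 = 189387 - 167675 = 21712)
J(y) = 6*y (J(y) = (5 + 0)*y + y = 5*y + y = 6*y)
J((-78 - 91) + 156) + P = 6*((-78 - 91) + 156) + 21712 = 6*(-169 + 156) + 21712 = 6*(-13) + 21712 = -78 + 21712 = 21634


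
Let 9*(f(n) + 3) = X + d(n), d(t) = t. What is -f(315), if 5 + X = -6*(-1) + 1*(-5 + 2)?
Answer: -286/9 ≈ -31.778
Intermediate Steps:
X = -2 (X = -5 + (-6*(-1) + 1*(-5 + 2)) = -5 + (6 + 1*(-3)) = -5 + (6 - 3) = -5 + 3 = -2)
f(n) = -29/9 + n/9 (f(n) = -3 + (-2 + n)/9 = -3 + (-2/9 + n/9) = -29/9 + n/9)
-f(315) = -(-29/9 + (1/9)*315) = -(-29/9 + 35) = -1*286/9 = -286/9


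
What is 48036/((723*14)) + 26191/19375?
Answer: 199300467/32685625 ≈ 6.0975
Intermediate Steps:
48036/((723*14)) + 26191/19375 = 48036/10122 + 26191*(1/19375) = 48036*(1/10122) + 26191/19375 = 8006/1687 + 26191/19375 = 199300467/32685625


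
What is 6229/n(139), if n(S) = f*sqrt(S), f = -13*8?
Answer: -6229*sqrt(139)/14456 ≈ -5.0802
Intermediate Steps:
f = -104
n(S) = -104*sqrt(S)
6229/n(139) = 6229/((-104*sqrt(139))) = 6229*(-sqrt(139)/14456) = -6229*sqrt(139)/14456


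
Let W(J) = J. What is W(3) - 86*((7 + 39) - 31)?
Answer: -1287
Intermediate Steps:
W(3) - 86*((7 + 39) - 31) = 3 - 86*((7 + 39) - 31) = 3 - 86*(46 - 31) = 3 - 86*15 = 3 - 1290 = -1287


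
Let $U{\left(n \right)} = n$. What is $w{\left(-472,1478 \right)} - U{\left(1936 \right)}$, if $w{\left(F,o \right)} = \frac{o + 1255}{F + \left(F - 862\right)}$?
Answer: $- \frac{1166383}{602} \approx -1937.5$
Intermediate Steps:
$w{\left(F,o \right)} = \frac{1255 + o}{-862 + 2 F}$ ($w{\left(F,o \right)} = \frac{1255 + o}{F + \left(-862 + F\right)} = \frac{1255 + o}{-862 + 2 F}$)
$w{\left(-472,1478 \right)} - U{\left(1936 \right)} = \frac{1255 + 1478}{2 \left(-431 - 472\right)} - 1936 = \frac{1}{2} \frac{1}{-903} \cdot 2733 - 1936 = \frac{1}{2} \left(- \frac{1}{903}\right) 2733 - 1936 = - \frac{911}{602} - 1936 = - \frac{1166383}{602}$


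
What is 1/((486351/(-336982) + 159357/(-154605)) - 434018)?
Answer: -1578760670/685214454312573 ≈ -2.3040e-6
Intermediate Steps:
1/((486351/(-336982) + 159357/(-154605)) - 434018) = 1/((486351*(-1/336982) + 159357*(-1/154605)) - 434018) = 1/((-486351/336982 - 4829/4685) - 434018) = 1/(-3905840513/1578760670 - 434018) = 1/(-685214454312573/1578760670) = -1578760670/685214454312573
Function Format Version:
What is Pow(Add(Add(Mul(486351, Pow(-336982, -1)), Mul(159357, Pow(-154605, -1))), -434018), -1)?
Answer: Rational(-1578760670, 685214454312573) ≈ -2.3040e-6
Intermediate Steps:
Pow(Add(Add(Mul(486351, Pow(-336982, -1)), Mul(159357, Pow(-154605, -1))), -434018), -1) = Pow(Add(Add(Mul(486351, Rational(-1, 336982)), Mul(159357, Rational(-1, 154605))), -434018), -1) = Pow(Add(Add(Rational(-486351, 336982), Rational(-4829, 4685)), -434018), -1) = Pow(Add(Rational(-3905840513, 1578760670), -434018), -1) = Pow(Rational(-685214454312573, 1578760670), -1) = Rational(-1578760670, 685214454312573)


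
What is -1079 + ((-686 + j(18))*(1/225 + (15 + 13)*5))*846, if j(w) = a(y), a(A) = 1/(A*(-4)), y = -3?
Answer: -12186544207/150 ≈ -8.1244e+7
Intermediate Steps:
a(A) = -1/(4*A) (a(A) = 1/(-4*A) = -1/(4*A))
j(w) = 1/12 (j(w) = -1/4/(-3) = -1/4*(-1/3) = 1/12)
-1079 + ((-686 + j(18))*(1/225 + (15 + 13)*5))*846 = -1079 + ((-686 + 1/12)*(1/225 + (15 + 13)*5))*846 = -1079 - 8231*(1/225 + 28*5)/12*846 = -1079 - 8231*(1/225 + 140)/12*846 = -1079 - 8231/12*31501/225*846 = -1079 - 259284731/2700*846 = -1079 - 12186382357/150 = -12186544207/150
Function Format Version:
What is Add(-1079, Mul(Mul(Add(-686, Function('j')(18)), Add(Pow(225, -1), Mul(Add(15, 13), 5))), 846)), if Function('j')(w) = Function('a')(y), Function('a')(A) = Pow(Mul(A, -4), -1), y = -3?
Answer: Rational(-12186544207, 150) ≈ -8.1244e+7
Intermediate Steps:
Function('a')(A) = Mul(Rational(-1, 4), Pow(A, -1)) (Function('a')(A) = Pow(Mul(-4, A), -1) = Mul(Rational(-1, 4), Pow(A, -1)))
Function('j')(w) = Rational(1, 12) (Function('j')(w) = Mul(Rational(-1, 4), Pow(-3, -1)) = Mul(Rational(-1, 4), Rational(-1, 3)) = Rational(1, 12))
Add(-1079, Mul(Mul(Add(-686, Function('j')(18)), Add(Pow(225, -1), Mul(Add(15, 13), 5))), 846)) = Add(-1079, Mul(Mul(Add(-686, Rational(1, 12)), Add(Pow(225, -1), Mul(Add(15, 13), 5))), 846)) = Add(-1079, Mul(Mul(Rational(-8231, 12), Add(Rational(1, 225), Mul(28, 5))), 846)) = Add(-1079, Mul(Mul(Rational(-8231, 12), Add(Rational(1, 225), 140)), 846)) = Add(-1079, Mul(Mul(Rational(-8231, 12), Rational(31501, 225)), 846)) = Add(-1079, Mul(Rational(-259284731, 2700), 846)) = Add(-1079, Rational(-12186382357, 150)) = Rational(-12186544207, 150)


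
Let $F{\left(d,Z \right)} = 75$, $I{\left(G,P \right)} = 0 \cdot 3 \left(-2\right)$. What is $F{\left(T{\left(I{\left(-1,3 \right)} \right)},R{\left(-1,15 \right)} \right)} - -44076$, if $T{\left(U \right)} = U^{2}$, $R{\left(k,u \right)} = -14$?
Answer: $44151$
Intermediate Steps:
$I{\left(G,P \right)} = 0$ ($I{\left(G,P \right)} = 0 \left(-2\right) = 0$)
$F{\left(T{\left(I{\left(-1,3 \right)} \right)},R{\left(-1,15 \right)} \right)} - -44076 = 75 - -44076 = 75 + 44076 = 44151$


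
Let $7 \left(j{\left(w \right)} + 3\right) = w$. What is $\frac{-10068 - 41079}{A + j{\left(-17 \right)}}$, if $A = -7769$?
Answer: $\frac{358029}{54421} \approx 6.5789$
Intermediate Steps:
$j{\left(w \right)} = -3 + \frac{w}{7}$
$\frac{-10068 - 41079}{A + j{\left(-17 \right)}} = \frac{-10068 - 41079}{-7769 + \left(-3 + \frac{1}{7} \left(-17\right)\right)} = - \frac{51147}{-7769 - \frac{38}{7}} = - \frac{51147}{- \frac{54421}{7}} = \left(-51147\right) \left(- \frac{7}{54421}\right) = \frac{358029}{54421}$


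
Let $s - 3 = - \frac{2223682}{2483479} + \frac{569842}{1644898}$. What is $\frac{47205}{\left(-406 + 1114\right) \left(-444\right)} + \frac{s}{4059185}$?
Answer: $- \frac{43486260199174027815163}{289588980703686661771280} \approx -0.15017$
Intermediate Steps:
$s = \frac{5006334743154}{2042534820071}$ ($s = 3 + \left(- \frac{2223682}{2483479} + \frac{569842}{1644898}\right) = 3 + \left(\left(-2223682\right) \frac{1}{2483479} + 569842 \cdot \frac{1}{1644898}\right) = 3 + \left(- \frac{2223682}{2483479} + \frac{284921}{822449}\right) = 3 - \frac{1121269717059}{2042534820071} = \frac{5006334743154}{2042534820071} \approx 2.451$)
$\frac{47205}{\left(-406 + 1114\right) \left(-444\right)} + \frac{s}{4059185} = \frac{47205}{\left(-406 + 1114\right) \left(-444\right)} + \frac{5006334743154}{2042534820071 \cdot 4059185} = \frac{47205}{708 \left(-444\right)} + \frac{5006334743154}{2042534820071} \cdot \frac{1}{4059185} = \frac{47205}{-314352} + \frac{5006334743154}{8291026703609902135} = 47205 \left(- \frac{1}{314352}\right) + \frac{5006334743154}{8291026703609902135} = - \frac{5245}{34928} + \frac{5006334743154}{8291026703609902135} = - \frac{43486260199174027815163}{289588980703686661771280}$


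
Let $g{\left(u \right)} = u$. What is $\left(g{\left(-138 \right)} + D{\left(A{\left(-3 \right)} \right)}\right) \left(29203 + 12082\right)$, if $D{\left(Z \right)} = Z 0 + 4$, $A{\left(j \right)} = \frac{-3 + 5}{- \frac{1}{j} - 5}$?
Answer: $-5532190$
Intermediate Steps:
$A{\left(j \right)} = \frac{2}{-5 - \frac{1}{j}}$
$D{\left(Z \right)} = 4$ ($D{\left(Z \right)} = 0 + 4 = 4$)
$\left(g{\left(-138 \right)} + D{\left(A{\left(-3 \right)} \right)}\right) \left(29203 + 12082\right) = \left(-138 + 4\right) \left(29203 + 12082\right) = \left(-134\right) 41285 = -5532190$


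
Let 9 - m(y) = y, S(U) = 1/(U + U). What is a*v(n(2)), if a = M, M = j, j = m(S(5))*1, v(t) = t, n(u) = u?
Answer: 89/5 ≈ 17.800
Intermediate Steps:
S(U) = 1/(2*U)
m(y) = 9 - y
j = 89/10 (j = (9 - 1/(2*5))*1 = (9 - 1*⅒)*1 = (9 - ⅒)*1 = (89/10)*1 = 89/10 ≈ 8.9000)
M = 89/10 ≈ 8.9000
a = 89/10 ≈ 8.9000
a*v(n(2)) = (89/10)*2 = 89/5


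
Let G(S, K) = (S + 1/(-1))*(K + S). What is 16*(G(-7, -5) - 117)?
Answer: -336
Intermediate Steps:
G(S, K) = (-1 + S)*(K + S) (G(S, K) = (S - 1)*(K + S) = (-1 + S)*(K + S))
16*(G(-7, -5) - 117) = 16*(((-7)² - 1*(-5) - 1*(-7) - 5*(-7)) - 117) = 16*((49 + 5 + 7 + 35) - 117) = 16*(96 - 117) = 16*(-21) = -336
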